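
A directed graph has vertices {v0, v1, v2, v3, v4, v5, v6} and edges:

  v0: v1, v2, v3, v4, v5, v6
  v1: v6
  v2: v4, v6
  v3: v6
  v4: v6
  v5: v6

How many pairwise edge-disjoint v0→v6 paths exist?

Assign every edge capacity 1; by Menger, the answer equals the max flow.
Path v0→v6 (+1); total 1.
Path v0→v1→v6 (+1); total 2.
Path v0→v2→v6 (+1); total 3.
Path v0→v3→v6 (+1); total 4.
Path v0→v4→v6 (+1); total 5.
Path v0→v5→v6 (+1); total 6.
No residual v0→v6 path; max flow = 6.
Certifying cut of size 6: {v0→v1, v0→v2, v0→v3, v0→v4, v0→v5, v0→v6}.

6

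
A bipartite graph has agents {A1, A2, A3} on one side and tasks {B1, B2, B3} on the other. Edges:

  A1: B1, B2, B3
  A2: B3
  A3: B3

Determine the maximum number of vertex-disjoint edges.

2

Unit-capacity flow: source→left, listed edges, right→sink; max matching = max flow.
Augmenting path A1→B1 (+1); matched 1.
Augmenting path A2→B3 (+1); matched 2.
No augmenting path remains; maximum matching = 2.
König certificate: {A1, B3} is a vertex cover of size 2 (every listed pair touches it), so no matching can be larger.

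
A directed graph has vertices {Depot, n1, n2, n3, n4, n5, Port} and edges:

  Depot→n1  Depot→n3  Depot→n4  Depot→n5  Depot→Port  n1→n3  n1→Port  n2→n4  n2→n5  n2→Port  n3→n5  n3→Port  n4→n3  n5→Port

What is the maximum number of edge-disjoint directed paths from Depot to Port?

4

Assign every edge capacity 1; by Menger, the answer equals the max flow.
Path Depot→Port (+1); total 1.
Path Depot→n1→Port (+1); total 2.
Path Depot→n3→Port (+1); total 3.
Path Depot→n5→Port (+1); total 4.
No residual Depot→Port path; max flow = 4.
Certifying cut of size 4: {Depot→Port, Depot→n1, n3→Port, n5→Port}.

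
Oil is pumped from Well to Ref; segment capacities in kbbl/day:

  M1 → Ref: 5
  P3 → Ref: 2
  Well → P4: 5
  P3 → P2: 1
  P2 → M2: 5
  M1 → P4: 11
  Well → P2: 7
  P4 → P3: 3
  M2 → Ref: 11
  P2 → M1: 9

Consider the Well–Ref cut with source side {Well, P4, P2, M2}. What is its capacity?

23

Edges leaving {Well, P4, P2, M2}: P4→P3 (3), P2→M1 (9), M2→Ref (11).
Cut capacity = 3 + 9 + 11 = 23.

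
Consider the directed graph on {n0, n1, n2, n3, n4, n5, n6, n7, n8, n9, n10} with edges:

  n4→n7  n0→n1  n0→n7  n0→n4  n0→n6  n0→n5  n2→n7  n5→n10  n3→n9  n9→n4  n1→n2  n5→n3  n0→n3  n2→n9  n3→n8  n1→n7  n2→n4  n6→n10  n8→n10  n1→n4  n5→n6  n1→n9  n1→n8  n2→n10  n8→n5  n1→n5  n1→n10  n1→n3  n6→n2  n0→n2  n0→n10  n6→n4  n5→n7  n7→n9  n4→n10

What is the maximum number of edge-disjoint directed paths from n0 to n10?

7

Assign every edge capacity 1; by Menger, the answer equals the max flow.
Path n0→n10 (+1); total 1.
Path n0→n1→n10 (+1); total 2.
Path n0→n2→n10 (+1); total 3.
Path n0→n4→n10 (+1); total 4.
Path n0→n5→n10 (+1); total 5.
Path n0→n6→n10 (+1); total 6.
Path n0→n3→n8→n10 (+1); total 7.
No residual n0→n10 path; max flow = 7.
Certifying cut of size 7: {n0→n1, n0→n10, n0→n2, n0→n3, n0→n5, n0→n6, n4→n10}.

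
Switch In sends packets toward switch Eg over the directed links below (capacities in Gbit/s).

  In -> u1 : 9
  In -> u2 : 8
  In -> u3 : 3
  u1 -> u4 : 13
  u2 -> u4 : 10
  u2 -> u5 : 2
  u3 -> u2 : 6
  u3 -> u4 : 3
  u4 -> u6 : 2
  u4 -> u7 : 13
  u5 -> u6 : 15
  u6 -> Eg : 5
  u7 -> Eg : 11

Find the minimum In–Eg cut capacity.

15

Augment In→u1→u4→u6→Eg: bottleneck 2, flow now 2.
Augment In→u1→u4→u7→Eg: bottleneck 7, flow now 9.
Augment In→u2→u4→u7→Eg: bottleneck 4, flow now 13.
Augment In→u2→u5→u6→Eg: bottleneck 2, flow now 15.
No augmenting path remains; maximum flow = 15.
By max-flow min-cut, the minimum cut capacity equals the max flow.
In the residual graph, reachable from In: {In, u1, u2, u3, u4, u7}.
Min-cut edges: u2→u5 (2), u4→u6 (2), u7→Eg (11); capacity 2 + 2 + 11 = 15.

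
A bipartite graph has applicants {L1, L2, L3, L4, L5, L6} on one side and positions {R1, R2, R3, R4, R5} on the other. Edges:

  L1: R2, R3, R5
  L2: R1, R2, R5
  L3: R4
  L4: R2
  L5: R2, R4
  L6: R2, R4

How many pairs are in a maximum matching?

4

Unit-capacity flow: source→left, listed edges, right→sink; max matching = max flow.
Augmenting path L1→R2 (+1); matched 1.
Augmenting path L2→R1 (+1); matched 2.
Augmenting path L3→R4 (+1); matched 3.
Augmenting path L4→R2→L1→R3 (+1); matched 4.
No augmenting path remains; maximum matching = 4.
König certificate: {L1, L2, R2, R4} is a vertex cover of size 4 (every listed pair touches it), so no matching can be larger.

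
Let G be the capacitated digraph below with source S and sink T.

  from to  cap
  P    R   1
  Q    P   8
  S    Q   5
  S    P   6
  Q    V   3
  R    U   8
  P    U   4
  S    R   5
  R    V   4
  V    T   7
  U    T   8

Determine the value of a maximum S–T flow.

Augment S→P→U→T: bottleneck 4, flow now 4.
Augment S→Q→V→T: bottleneck 3, flow now 7.
Augment S→R→U→T: bottleneck 4, flow now 11.
Augment S→R→V→T: bottleneck 1, flow now 12.
Augment S→P→R→V→T: bottleneck 1, flow now 13.
No augmenting path remains; maximum flow = 13.
In the residual graph, reachable from S: {S, P, Q}.
Min-cut edges: S→R (5), P→R (1), P→U (4), Q→V (3); capacity 5 + 1 + 4 + 3 = 13.
This cut is saturated, so no flow can exceed 13.

13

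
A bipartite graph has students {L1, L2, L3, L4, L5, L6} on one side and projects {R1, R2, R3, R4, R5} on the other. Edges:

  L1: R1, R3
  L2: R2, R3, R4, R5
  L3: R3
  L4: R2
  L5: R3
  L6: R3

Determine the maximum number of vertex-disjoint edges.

Unit-capacity flow: source→left, listed edges, right→sink; max matching = max flow.
Augmenting path L1→R1 (+1); matched 1.
Augmenting path L2→R2 (+1); matched 2.
Augmenting path L3→R3 (+1); matched 3.
Augmenting path L4→R2→L2→R4 (+1); matched 4.
No augmenting path remains; maximum matching = 4.
König certificate: {L1, L2, L4, R3} is a vertex cover of size 4 (every listed pair touches it), so no matching can be larger.

4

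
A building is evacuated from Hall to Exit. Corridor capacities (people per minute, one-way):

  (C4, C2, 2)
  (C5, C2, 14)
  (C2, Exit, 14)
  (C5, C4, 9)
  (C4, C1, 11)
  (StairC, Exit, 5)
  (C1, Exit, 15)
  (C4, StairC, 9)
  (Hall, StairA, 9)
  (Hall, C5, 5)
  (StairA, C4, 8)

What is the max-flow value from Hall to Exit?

13

Augment Hall→C5→C2→Exit: bottleneck 5, flow now 5.
Augment Hall→StairA→C4→StairC→Exit: bottleneck 5, flow now 10.
Augment Hall→StairA→C4→C2→Exit: bottleneck 2, flow now 12.
Augment Hall→StairA→C4→C1→Exit: bottleneck 1, flow now 13.
No augmenting path remains; maximum flow = 13.
In the residual graph, reachable from Hall: {Hall, StairA}.
Min-cut edges: Hall→C5 (5), StairA→C4 (8); capacity 5 + 8 = 13.
This cut is saturated, so no flow can exceed 13.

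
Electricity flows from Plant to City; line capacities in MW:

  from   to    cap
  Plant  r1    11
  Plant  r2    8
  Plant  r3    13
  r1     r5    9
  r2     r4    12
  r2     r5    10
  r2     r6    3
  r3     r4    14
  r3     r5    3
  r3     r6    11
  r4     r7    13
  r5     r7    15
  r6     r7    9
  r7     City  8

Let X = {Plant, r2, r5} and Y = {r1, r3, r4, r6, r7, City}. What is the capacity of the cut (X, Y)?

Edges leaving {Plant, r2, r5}: Plant→r1 (11), Plant→r3 (13), r2→r4 (12), r2→r6 (3), r5→r7 (15).
Cut capacity = 11 + 13 + 12 + 3 + 15 = 54.

54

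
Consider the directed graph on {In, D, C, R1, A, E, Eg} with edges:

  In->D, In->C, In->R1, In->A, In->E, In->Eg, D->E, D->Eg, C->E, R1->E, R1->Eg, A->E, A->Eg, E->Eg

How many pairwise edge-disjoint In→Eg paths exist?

5

Assign every edge capacity 1; by Menger, the answer equals the max flow.
Path In→Eg (+1); total 1.
Path In→D→Eg (+1); total 2.
Path In→R1→Eg (+1); total 3.
Path In→A→Eg (+1); total 4.
Path In→E→Eg (+1); total 5.
No residual In→Eg path; max flow = 5.
Certifying cut of size 5: {E→Eg, In→A, In→D, In→Eg, In→R1}.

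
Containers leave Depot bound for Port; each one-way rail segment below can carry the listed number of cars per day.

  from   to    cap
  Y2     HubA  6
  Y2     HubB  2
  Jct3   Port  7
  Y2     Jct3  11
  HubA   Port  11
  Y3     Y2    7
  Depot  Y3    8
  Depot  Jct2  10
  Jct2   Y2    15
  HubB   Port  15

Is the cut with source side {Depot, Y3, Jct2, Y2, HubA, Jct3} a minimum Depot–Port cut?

Given cut capacity: 2 + 11 + 7 = 20.
Augment Depot→Y3→Y2→HubA→Port: bottleneck 6, flow now 6.
Augment Depot→Y3→Y2→Jct3→Port: bottleneck 1, flow now 7.
Augment Depot→Jct2→Y2→Jct3→Port: bottleneck 6, flow now 13.
Augment Depot→Jct2→Y2→HubB→Port: bottleneck 2, flow now 15.
No augmenting path remains; maximum flow = 15.
In the residual graph, reachable from Depot: {Depot, Y3, Jct2, Y2, Jct3}.
Min-cut edges: Y2→HubA (6), Y2→HubB (2), Jct3→Port (7); capacity 6 + 2 + 7 = 15.
Cut capacity 20 exceeds the max flow 15, so it is not minimum.

No — its capacity is 20, but the minimum cut has capacity 15.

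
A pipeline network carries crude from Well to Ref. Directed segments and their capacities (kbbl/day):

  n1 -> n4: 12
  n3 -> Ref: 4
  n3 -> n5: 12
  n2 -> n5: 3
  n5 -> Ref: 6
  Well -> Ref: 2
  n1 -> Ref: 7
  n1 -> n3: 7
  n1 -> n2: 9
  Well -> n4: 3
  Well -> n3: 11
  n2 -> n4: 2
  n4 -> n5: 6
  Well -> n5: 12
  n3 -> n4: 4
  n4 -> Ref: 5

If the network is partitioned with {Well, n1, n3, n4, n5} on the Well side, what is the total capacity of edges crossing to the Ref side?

33

Edges leaving {Well, n1, n3, n4, n5}: Well→Ref (2), n1→n2 (9), n1→Ref (7), n3→Ref (4), n4→Ref (5), n5→Ref (6).
Cut capacity = 2 + 9 + 7 + 4 + 5 + 6 = 33.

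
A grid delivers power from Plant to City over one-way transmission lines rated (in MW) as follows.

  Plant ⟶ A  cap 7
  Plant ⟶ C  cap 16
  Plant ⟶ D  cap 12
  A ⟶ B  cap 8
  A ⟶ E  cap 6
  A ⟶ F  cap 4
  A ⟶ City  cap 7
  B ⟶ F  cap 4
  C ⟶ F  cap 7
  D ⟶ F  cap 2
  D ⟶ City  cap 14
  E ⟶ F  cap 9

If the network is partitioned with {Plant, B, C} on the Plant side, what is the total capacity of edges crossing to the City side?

30

Edges leaving {Plant, B, C}: Plant→A (7), Plant→D (12), B→F (4), C→F (7).
Cut capacity = 7 + 12 + 4 + 7 = 30.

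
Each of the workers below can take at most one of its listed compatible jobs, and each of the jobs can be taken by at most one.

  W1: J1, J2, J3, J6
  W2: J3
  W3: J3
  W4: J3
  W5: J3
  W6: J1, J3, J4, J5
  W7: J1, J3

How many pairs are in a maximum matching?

Unit-capacity flow: source→left, listed edges, right→sink; max matching = max flow.
Augmenting path W1→J1 (+1); matched 1.
Augmenting path W2→J3 (+1); matched 2.
Augmenting path W6→J4 (+1); matched 3.
Augmenting path W7→J1→W1→J2 (+1); matched 4.
No augmenting path remains; maximum matching = 4.
König certificate: {W1, W6, W7, J3} is a vertex cover of size 4 (every listed pair touches it), so no matching can be larger.

4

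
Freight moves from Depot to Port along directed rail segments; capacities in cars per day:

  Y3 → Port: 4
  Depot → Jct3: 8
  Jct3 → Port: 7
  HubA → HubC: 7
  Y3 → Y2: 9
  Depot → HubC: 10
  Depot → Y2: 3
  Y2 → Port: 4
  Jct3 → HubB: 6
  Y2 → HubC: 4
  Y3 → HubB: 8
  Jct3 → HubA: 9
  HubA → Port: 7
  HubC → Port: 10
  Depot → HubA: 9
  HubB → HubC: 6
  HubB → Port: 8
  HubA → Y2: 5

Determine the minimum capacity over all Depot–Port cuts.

29

Augment Depot→Jct3→Port: bottleneck 7, flow now 7.
Augment Depot→HubA→Port: bottleneck 7, flow now 14.
Augment Depot→Y2→Port: bottleneck 3, flow now 17.
Augment Depot→HubC→Port: bottleneck 10, flow now 27.
Augment Depot→Jct3→HubB→Port: bottleneck 1, flow now 28.
Augment Depot→HubA→Y2→Port: bottleneck 1, flow now 29.
No augmenting path remains; maximum flow = 29.
By max-flow min-cut, the minimum cut capacity equals the max flow.
In the residual graph, reachable from Depot: {Depot, HubA, Y2, HubC}.
Min-cut edges: Depot→Jct3 (8), HubA→Port (7), Y2→Port (4), HubC→Port (10); capacity 8 + 7 + 4 + 10 = 29.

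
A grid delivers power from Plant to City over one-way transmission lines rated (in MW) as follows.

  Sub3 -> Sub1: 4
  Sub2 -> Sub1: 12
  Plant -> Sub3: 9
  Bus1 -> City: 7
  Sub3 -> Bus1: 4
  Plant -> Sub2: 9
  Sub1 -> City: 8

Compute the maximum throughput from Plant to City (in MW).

12

Augment Plant→Sub3→Sub1→City: bottleneck 4, flow now 4.
Augment Plant→Sub3→Bus1→City: bottleneck 4, flow now 8.
Augment Plant→Sub2→Sub1→City: bottleneck 4, flow now 12.
No augmenting path remains; maximum flow = 12.
In the residual graph, reachable from Plant: {Plant, Sub3, Sub2, Sub1}.
Min-cut edges: Sub3→Bus1 (4), Sub1→City (8); capacity 4 + 8 = 12.
This cut is saturated, so no flow can exceed 12.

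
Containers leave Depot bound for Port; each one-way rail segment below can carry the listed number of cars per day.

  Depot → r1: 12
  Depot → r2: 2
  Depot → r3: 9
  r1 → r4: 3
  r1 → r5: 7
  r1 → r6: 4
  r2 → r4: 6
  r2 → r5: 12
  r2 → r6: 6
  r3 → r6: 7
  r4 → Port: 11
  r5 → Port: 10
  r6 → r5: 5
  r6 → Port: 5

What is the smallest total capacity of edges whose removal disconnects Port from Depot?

20

Augment Depot→r1→r4→Port: bottleneck 3, flow now 3.
Augment Depot→r1→r5→Port: bottleneck 7, flow now 10.
Augment Depot→r1→r6→Port: bottleneck 2, flow now 12.
Augment Depot→r2→r4→Port: bottleneck 2, flow now 14.
Augment Depot→r3→r6→Port: bottleneck 3, flow now 17.
Augment Depot→r3→r6→r5→Port: bottleneck 3, flow now 20.
No augmenting path remains; maximum flow = 20.
By max-flow min-cut, the minimum cut capacity equals the max flow.
In the residual graph, reachable from Depot: {Depot, r1, r3, r5, r6}.
Min-cut edges: Depot→r2 (2), r1→r4 (3), r5→Port (10), r6→Port (5); capacity 2 + 3 + 10 + 5 = 20.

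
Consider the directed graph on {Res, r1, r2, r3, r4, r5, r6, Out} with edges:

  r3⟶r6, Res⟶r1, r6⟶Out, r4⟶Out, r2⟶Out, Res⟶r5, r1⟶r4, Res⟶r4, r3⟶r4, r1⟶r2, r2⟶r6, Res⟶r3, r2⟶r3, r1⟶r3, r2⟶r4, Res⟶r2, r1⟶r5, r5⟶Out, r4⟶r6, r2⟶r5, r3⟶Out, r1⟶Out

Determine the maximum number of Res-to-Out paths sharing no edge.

Assign every edge capacity 1; by Menger, the answer equals the max flow.
Path Res→r1→Out (+1); total 1.
Path Res→r2→Out (+1); total 2.
Path Res→r3→Out (+1); total 3.
Path Res→r4→Out (+1); total 4.
Path Res→r5→Out (+1); total 5.
No residual Res→Out path; max flow = 5.
Certifying cut of size 5: {Res→r1, Res→r2, Res→r3, Res→r4, Res→r5}.

5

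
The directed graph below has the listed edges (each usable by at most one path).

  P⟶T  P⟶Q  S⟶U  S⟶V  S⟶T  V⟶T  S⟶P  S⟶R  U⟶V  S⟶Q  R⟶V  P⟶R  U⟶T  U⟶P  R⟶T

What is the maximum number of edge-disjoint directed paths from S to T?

Assign every edge capacity 1; by Menger, the answer equals the max flow.
Path S→T (+1); total 1.
Path S→P→T (+1); total 2.
Path S→R→T (+1); total 3.
Path S→U→T (+1); total 4.
Path S→V→T (+1); total 5.
No residual S→T path; max flow = 5.
Certifying cut of size 5: {S→P, S→R, S→T, S→U, S→V}.

5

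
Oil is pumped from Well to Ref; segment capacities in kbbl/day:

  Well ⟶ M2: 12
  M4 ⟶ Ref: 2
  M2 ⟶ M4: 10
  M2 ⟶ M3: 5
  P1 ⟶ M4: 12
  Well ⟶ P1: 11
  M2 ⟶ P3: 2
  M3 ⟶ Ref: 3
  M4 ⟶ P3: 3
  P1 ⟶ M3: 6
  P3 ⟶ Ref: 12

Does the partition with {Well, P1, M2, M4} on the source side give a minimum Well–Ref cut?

No — its capacity is 18, but the minimum cut has capacity 10.

Given cut capacity: 6 + 5 + 2 + 3 + 2 = 18.
Augment Well→P1→M4→Ref: bottleneck 2, flow now 2.
Augment Well→P1→M3→Ref: bottleneck 3, flow now 5.
Augment Well→M2→P3→Ref: bottleneck 2, flow now 7.
Augment Well→P1→M4→P3→Ref: bottleneck 3, flow now 10.
No augmenting path remains; maximum flow = 10.
In the residual graph, reachable from Well: {Well, P1, M2, M4, M3}.
Min-cut edges: M2→P3 (2), M4→P3 (3), M4→Ref (2), M3→Ref (3); capacity 2 + 3 + 2 + 3 = 10.
Cut capacity 18 exceeds the max flow 10, so it is not minimum.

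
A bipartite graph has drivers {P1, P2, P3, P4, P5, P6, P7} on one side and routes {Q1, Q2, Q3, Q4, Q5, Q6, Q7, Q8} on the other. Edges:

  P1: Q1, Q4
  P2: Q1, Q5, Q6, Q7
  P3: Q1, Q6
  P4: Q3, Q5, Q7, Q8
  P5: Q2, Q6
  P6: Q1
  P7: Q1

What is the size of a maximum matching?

6

Unit-capacity flow: source→left, listed edges, right→sink; max matching = max flow.
Augmenting path P1→Q1 (+1); matched 1.
Augmenting path P2→Q5 (+1); matched 2.
Augmenting path P3→Q6 (+1); matched 3.
Augmenting path P4→Q3 (+1); matched 4.
Augmenting path P5→Q2 (+1); matched 5.
Augmenting path P6→Q1→P1→Q4 (+1); matched 6.
No augmenting path remains; maximum matching = 6.
König certificate: {P1, P2, P3, P4, P5, Q1} is a vertex cover of size 6 (every listed pair touches it), so no matching can be larger.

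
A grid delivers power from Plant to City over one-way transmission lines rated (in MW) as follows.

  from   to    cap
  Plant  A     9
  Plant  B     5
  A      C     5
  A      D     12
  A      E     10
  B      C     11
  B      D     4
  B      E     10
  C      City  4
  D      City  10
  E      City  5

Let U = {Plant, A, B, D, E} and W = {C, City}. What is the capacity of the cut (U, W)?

31

Edges leaving {Plant, A, B, D, E}: A→C (5), B→C (11), D→City (10), E→City (5).
Cut capacity = 5 + 11 + 10 + 5 = 31.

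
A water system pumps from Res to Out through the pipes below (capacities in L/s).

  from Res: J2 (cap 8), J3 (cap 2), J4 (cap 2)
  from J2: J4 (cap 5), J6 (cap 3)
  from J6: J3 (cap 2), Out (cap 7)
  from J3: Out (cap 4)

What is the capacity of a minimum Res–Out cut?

5

Augment Res→J3→Out: bottleneck 2, flow now 2.
Augment Res→J2→J6→Out: bottleneck 3, flow now 5.
No augmenting path remains; maximum flow = 5.
By max-flow min-cut, the minimum cut capacity equals the max flow.
In the residual graph, reachable from Res: {Res, J2, J4}.
Min-cut edges: Res→J3 (2), J2→J6 (3); capacity 2 + 3 = 5.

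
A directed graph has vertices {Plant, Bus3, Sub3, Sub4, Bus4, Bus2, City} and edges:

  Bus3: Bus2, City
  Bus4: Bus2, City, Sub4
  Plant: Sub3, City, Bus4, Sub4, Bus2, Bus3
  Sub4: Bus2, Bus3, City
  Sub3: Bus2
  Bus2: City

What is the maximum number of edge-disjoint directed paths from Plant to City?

5

Assign every edge capacity 1; by Menger, the answer equals the max flow.
Path Plant→City (+1); total 1.
Path Plant→Bus3→City (+1); total 2.
Path Plant→Sub4→City (+1); total 3.
Path Plant→Bus4→City (+1); total 4.
Path Plant→Bus2→City (+1); total 5.
No residual Plant→City path; max flow = 5.
Certifying cut of size 5: {Bus2→City, Plant→Bus3, Plant→Bus4, Plant→City, Plant→Sub4}.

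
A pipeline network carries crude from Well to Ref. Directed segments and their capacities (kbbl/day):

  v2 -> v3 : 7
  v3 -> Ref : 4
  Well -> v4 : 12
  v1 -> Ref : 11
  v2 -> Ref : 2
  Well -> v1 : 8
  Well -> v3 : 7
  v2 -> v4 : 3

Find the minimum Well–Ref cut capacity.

Augment Well→v1→Ref: bottleneck 8, flow now 8.
Augment Well→v3→Ref: bottleneck 4, flow now 12.
No augmenting path remains; maximum flow = 12.
By max-flow min-cut, the minimum cut capacity equals the max flow.
In the residual graph, reachable from Well: {Well, v3, v4}.
Min-cut edges: Well→v1 (8), v3→Ref (4); capacity 8 + 4 = 12.

12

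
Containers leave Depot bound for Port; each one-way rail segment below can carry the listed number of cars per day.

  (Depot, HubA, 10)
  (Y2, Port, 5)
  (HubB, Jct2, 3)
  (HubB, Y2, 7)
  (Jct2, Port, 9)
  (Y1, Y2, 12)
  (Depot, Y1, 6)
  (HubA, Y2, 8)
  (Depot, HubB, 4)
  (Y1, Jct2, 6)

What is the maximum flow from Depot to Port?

Augment Depot→HubA→Y2→Port: bottleneck 5, flow now 5.
Augment Depot→Y1→Jct2→Port: bottleneck 6, flow now 11.
Augment Depot→HubB→Jct2→Port: bottleneck 3, flow now 14.
No augmenting path remains; maximum flow = 14.
In the residual graph, reachable from Depot: {Depot, HubA, HubB, Y2}.
Min-cut edges: Depot→Y1 (6), HubB→Jct2 (3), Y2→Port (5); capacity 6 + 3 + 5 = 14.
This cut is saturated, so no flow can exceed 14.

14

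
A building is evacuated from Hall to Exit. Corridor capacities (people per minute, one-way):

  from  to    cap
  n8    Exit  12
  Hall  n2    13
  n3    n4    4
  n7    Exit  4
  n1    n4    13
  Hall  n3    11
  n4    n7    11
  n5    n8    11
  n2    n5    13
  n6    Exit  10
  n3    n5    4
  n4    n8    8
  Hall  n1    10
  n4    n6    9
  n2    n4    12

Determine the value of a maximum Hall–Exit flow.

25

Augment Hall→n1→n4→n6→Exit: bottleneck 9, flow now 9.
Augment Hall→n1→n4→n7→Exit: bottleneck 1, flow now 10.
Augment Hall→n2→n4→n7→Exit: bottleneck 3, flow now 13.
Augment Hall→n2→n4→n8→Exit: bottleneck 8, flow now 21.
Augment Hall→n2→n5→n8→Exit: bottleneck 2, flow now 23.
Augment Hall→n3→n5→n8→Exit: bottleneck 2, flow now 25.
No augmenting path remains; maximum flow = 25.
In the residual graph, reachable from Hall: {Hall, n1, n2, n3, n4, n5, n7, n8}.
Min-cut edges: n4→n6 (9), n7→Exit (4), n8→Exit (12); capacity 9 + 4 + 12 = 25.
This cut is saturated, so no flow can exceed 25.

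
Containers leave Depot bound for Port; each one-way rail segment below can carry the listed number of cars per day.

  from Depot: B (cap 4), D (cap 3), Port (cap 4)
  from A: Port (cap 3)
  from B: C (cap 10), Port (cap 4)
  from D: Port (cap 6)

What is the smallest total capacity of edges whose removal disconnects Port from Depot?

11

Augment Depot→Port: bottleneck 4, flow now 4.
Augment Depot→B→Port: bottleneck 4, flow now 8.
Augment Depot→D→Port: bottleneck 3, flow now 11.
No augmenting path remains; maximum flow = 11.
By max-flow min-cut, the minimum cut capacity equals the max flow.
In the residual graph, reachable from Depot: {Depot}.
Min-cut edges: Depot→B (4), Depot→D (3), Depot→Port (4); capacity 4 + 3 + 4 = 11.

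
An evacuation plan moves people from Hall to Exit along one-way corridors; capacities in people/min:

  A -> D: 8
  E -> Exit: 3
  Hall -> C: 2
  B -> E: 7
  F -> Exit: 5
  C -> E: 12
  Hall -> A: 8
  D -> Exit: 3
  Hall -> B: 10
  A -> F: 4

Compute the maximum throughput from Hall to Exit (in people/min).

Augment Hall→A→D→Exit: bottleneck 3, flow now 3.
Augment Hall→A→F→Exit: bottleneck 4, flow now 7.
Augment Hall→B→E→Exit: bottleneck 3, flow now 10.
No augmenting path remains; maximum flow = 10.
In the residual graph, reachable from Hall: {Hall, A, B, C, D, E}.
Min-cut edges: A→F (4), D→Exit (3), E→Exit (3); capacity 4 + 3 + 3 = 10.
This cut is saturated, so no flow can exceed 10.

10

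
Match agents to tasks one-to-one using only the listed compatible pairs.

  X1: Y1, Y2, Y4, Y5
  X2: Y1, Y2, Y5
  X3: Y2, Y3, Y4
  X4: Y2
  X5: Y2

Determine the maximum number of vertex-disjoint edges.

4

Unit-capacity flow: source→left, listed edges, right→sink; max matching = max flow.
Augmenting path X1→Y1 (+1); matched 1.
Augmenting path X2→Y2 (+1); matched 2.
Augmenting path X3→Y3 (+1); matched 3.
Augmenting path X4→Y2→X2→Y5 (+1); matched 4.
No augmenting path remains; maximum matching = 4.
König certificate: {X1, X2, X3, Y2} is a vertex cover of size 4 (every listed pair touches it), so no matching can be larger.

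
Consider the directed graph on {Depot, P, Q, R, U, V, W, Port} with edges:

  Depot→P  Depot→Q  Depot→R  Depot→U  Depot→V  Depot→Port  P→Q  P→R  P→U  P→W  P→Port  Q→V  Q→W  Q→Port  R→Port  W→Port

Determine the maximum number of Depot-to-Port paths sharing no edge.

Assign every edge capacity 1; by Menger, the answer equals the max flow.
Path Depot→Port (+1); total 1.
Path Depot→P→Port (+1); total 2.
Path Depot→Q→Port (+1); total 3.
Path Depot→R→Port (+1); total 4.
No residual Depot→Port path; max flow = 4.
Certifying cut of size 4: {Depot→P, Depot→Port, Depot→Q, Depot→R}.

4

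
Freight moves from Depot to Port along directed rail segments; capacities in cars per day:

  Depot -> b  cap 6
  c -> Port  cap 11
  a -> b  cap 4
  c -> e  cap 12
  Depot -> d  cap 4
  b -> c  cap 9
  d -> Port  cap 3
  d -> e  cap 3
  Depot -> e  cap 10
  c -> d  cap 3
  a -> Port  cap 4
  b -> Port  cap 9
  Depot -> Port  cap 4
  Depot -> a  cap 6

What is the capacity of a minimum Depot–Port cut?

Augment Depot→Port: bottleneck 4, flow now 4.
Augment Depot→a→Port: bottleneck 4, flow now 8.
Augment Depot→b→Port: bottleneck 6, flow now 14.
Augment Depot→d→Port: bottleneck 3, flow now 17.
Augment Depot→a→b→Port: bottleneck 2, flow now 19.
No augmenting path remains; maximum flow = 19.
By max-flow min-cut, the minimum cut capacity equals the max flow.
In the residual graph, reachable from Depot: {Depot, d, e}.
Min-cut edges: Depot→a (6), Depot→b (6), Depot→Port (4), d→Port (3); capacity 6 + 6 + 4 + 3 = 19.

19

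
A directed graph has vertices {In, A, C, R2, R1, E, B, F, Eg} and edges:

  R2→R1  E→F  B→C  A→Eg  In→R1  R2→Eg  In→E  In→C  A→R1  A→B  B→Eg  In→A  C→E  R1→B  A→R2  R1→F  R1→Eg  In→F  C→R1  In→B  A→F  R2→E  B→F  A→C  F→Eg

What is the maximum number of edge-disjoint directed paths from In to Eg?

Assign every edge capacity 1; by Menger, the answer equals the max flow.
Path In→A→Eg (+1); total 1.
Path In→R1→Eg (+1); total 2.
Path In→B→Eg (+1); total 3.
Path In→F→Eg (+1); total 4.
No residual In→Eg path; max flow = 4.
Certifying cut of size 4: {B→Eg, F→Eg, In→A, R1→Eg}.

4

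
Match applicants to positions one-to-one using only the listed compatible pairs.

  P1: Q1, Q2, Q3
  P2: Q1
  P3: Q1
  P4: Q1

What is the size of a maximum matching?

Unit-capacity flow: source→left, listed edges, right→sink; max matching = max flow.
Augmenting path P1→Q1 (+1); matched 1.
Augmenting path P2→Q1→P1→Q2 (+1); matched 2.
No augmenting path remains; maximum matching = 2.
König certificate: {P1, Q1} is a vertex cover of size 2 (every listed pair touches it), so no matching can be larger.

2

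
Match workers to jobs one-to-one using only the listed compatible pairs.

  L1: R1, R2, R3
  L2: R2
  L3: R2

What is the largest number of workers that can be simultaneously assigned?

Unit-capacity flow: source→left, listed edges, right→sink; max matching = max flow.
Augmenting path L1→R1 (+1); matched 1.
Augmenting path L2→R2 (+1); matched 2.
No augmenting path remains; maximum matching = 2.
König certificate: {L1, R2} is a vertex cover of size 2 (every listed pair touches it), so no matching can be larger.

2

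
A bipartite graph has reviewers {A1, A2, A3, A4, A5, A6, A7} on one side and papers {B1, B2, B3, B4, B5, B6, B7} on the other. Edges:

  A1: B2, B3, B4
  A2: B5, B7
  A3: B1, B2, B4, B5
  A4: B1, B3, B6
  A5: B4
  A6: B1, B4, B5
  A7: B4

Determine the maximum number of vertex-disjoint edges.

6

Unit-capacity flow: source→left, listed edges, right→sink; max matching = max flow.
Augmenting path A1→B2 (+1); matched 1.
Augmenting path A2→B5 (+1); matched 2.
Augmenting path A3→B1 (+1); matched 3.
Augmenting path A4→B3 (+1); matched 4.
Augmenting path A5→B4 (+1); matched 5.
Augmenting path A6→B5→A2→B7 (+1); matched 6.
No augmenting path remains; maximum matching = 6.
König certificate: {A1, A2, A3, A4, A6, B4} is a vertex cover of size 6 (every listed pair touches it), so no matching can be larger.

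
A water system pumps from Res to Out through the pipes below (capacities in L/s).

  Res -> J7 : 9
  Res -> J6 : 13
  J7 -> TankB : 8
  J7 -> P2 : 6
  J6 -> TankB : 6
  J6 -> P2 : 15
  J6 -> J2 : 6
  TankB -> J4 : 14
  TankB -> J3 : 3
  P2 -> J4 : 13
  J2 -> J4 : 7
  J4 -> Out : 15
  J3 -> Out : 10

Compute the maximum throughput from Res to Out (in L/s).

18

Augment Res→J7→TankB→J4→Out: bottleneck 8, flow now 8.
Augment Res→J7→P2→J4→Out: bottleneck 1, flow now 9.
Augment Res→J6→TankB→J4→Out: bottleneck 6, flow now 15.
Augment Res→J6→P2→J4→TankB→J3→Out: bottleneck 3, flow now 18. (uses reverse residual edge)
No augmenting path remains; maximum flow = 18.
In the residual graph, reachable from Res: {Res, J7, J6, TankB, P2, J2, J4}.
Min-cut edges: TankB→J3 (3), J4→Out (15); capacity 3 + 15 = 18.
This cut is saturated, so no flow can exceed 18.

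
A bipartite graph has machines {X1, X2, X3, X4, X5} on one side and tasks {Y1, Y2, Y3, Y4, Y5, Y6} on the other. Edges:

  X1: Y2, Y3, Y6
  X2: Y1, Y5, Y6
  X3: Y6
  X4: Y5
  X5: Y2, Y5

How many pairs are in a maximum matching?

5

Unit-capacity flow: source→left, listed edges, right→sink; max matching = max flow.
Augmenting path X1→Y2 (+1); matched 1.
Augmenting path X2→Y1 (+1); matched 2.
Augmenting path X3→Y6 (+1); matched 3.
Augmenting path X4→Y5 (+1); matched 4.
Augmenting path X5→Y2→X1→Y3 (+1); matched 5.
No augmenting path remains; maximum matching = 5.
König certificate: {X1, X2, X3, X4, X5} is a vertex cover of size 5 (every listed pair touches it), so no matching can be larger.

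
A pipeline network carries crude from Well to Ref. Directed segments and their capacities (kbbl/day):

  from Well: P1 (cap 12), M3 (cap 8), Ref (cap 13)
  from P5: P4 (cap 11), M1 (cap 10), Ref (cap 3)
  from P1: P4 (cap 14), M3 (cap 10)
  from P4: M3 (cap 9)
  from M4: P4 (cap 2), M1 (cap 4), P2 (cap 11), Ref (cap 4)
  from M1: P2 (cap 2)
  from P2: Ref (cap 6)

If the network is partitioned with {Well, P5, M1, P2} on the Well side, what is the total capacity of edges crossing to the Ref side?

53

Edges leaving {Well, P5, M1, P2}: Well→P1 (12), Well→M3 (8), Well→Ref (13), P5→P4 (11), P5→Ref (3), P2→Ref (6).
Cut capacity = 12 + 8 + 13 + 11 + 3 + 6 = 53.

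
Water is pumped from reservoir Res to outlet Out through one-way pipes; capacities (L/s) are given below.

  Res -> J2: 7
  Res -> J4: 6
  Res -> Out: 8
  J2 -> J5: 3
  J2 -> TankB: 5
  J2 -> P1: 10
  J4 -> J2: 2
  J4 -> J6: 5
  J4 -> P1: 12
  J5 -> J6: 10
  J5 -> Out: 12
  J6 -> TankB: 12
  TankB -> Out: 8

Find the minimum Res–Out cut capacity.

Augment Res→Out: bottleneck 8, flow now 8.
Augment Res→J2→J5→Out: bottleneck 3, flow now 11.
Augment Res→J2→TankB→Out: bottleneck 4, flow now 15.
Augment Res→J4→J2→TankB→Out: bottleneck 1, flow now 16.
Augment Res→J4→J6→TankB→Out: bottleneck 3, flow now 19.
No augmenting path remains; maximum flow = 19.
By max-flow min-cut, the minimum cut capacity equals the max flow.
In the residual graph, reachable from Res: {Res, J2, J4, J6, TankB, P1}.
Min-cut edges: Res→Out (8), J2→J5 (3), TankB→Out (8); capacity 8 + 3 + 8 = 19.

19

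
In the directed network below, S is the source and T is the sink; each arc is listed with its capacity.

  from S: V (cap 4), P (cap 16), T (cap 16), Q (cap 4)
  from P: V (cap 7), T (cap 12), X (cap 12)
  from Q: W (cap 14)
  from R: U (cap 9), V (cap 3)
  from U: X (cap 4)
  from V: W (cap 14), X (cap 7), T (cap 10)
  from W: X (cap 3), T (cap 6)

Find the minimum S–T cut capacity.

Augment S→T: bottleneck 16, flow now 16.
Augment S→P→T: bottleneck 12, flow now 28.
Augment S→V→T: bottleneck 4, flow now 32.
Augment S→P→V→T: bottleneck 4, flow now 36.
Augment S→Q→W→T: bottleneck 4, flow now 40.
No augmenting path remains; maximum flow = 40.
By max-flow min-cut, the minimum cut capacity equals the max flow.
In the residual graph, reachable from S: {S}.
Min-cut edges: S→P (16), S→Q (4), S→V (4), S→T (16); capacity 16 + 4 + 4 + 16 = 40.

40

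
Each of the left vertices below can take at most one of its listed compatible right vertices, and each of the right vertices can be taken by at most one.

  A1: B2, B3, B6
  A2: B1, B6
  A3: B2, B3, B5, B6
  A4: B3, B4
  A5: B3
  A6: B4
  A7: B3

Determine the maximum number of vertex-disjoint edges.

Unit-capacity flow: source→left, listed edges, right→sink; max matching = max flow.
Augmenting path A1→B2 (+1); matched 1.
Augmenting path A2→B1 (+1); matched 2.
Augmenting path A3→B3 (+1); matched 3.
Augmenting path A4→B4 (+1); matched 4.
Augmenting path A5→B3→A3→B5 (+1); matched 5.
No augmenting path remains; maximum matching = 5.
König certificate: {A1, A2, A3, B3, B4} is a vertex cover of size 5 (every listed pair touches it), so no matching can be larger.

5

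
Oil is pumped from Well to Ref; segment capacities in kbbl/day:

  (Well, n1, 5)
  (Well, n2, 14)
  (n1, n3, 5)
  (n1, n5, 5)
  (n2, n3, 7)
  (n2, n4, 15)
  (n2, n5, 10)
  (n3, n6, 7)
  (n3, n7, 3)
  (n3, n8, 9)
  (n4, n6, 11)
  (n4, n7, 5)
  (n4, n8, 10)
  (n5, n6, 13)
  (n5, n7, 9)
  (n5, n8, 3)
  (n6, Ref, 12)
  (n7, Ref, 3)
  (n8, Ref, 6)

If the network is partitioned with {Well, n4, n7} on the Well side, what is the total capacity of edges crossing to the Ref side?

Edges leaving {Well, n4, n7}: Well→n1 (5), Well→n2 (14), n4→n6 (11), n4→n8 (10), n7→Ref (3).
Cut capacity = 5 + 14 + 11 + 10 + 3 = 43.

43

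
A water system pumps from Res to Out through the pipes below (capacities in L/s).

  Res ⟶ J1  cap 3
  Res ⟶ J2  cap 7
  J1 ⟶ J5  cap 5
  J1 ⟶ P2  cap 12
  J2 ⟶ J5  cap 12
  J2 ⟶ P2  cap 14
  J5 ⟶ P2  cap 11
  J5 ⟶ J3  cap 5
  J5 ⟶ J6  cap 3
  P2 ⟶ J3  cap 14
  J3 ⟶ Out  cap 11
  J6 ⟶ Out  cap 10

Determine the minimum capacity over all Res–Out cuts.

10

Augment Res→J1→J5→J3→Out: bottleneck 3, flow now 3.
Augment Res→J2→J5→J3→Out: bottleneck 2, flow now 5.
Augment Res→J2→J5→J6→Out: bottleneck 3, flow now 8.
Augment Res→J2→P2→J3→Out: bottleneck 2, flow now 10.
No augmenting path remains; maximum flow = 10.
By max-flow min-cut, the minimum cut capacity equals the max flow.
In the residual graph, reachable from Res: {Res}.
Min-cut edges: Res→J1 (3), Res→J2 (7); capacity 3 + 7 = 10.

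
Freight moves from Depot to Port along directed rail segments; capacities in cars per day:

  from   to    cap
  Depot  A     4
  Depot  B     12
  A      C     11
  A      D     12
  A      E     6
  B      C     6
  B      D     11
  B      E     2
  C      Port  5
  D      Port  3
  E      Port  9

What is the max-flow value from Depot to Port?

14

Augment Depot→A→C→Port: bottleneck 4, flow now 4.
Augment Depot→B→C→Port: bottleneck 1, flow now 5.
Augment Depot→B→D→Port: bottleneck 3, flow now 8.
Augment Depot→B→E→Port: bottleneck 2, flow now 10.
Augment Depot→B→C→A→E→Port: bottleneck 4, flow now 14. (uses reverse residual edge)
No augmenting path remains; maximum flow = 14.
In the residual graph, reachable from Depot: {Depot, B, C, D}.
Min-cut edges: Depot→A (4), B→E (2), C→Port (5), D→Port (3); capacity 4 + 2 + 5 + 3 = 14.
This cut is saturated, so no flow can exceed 14.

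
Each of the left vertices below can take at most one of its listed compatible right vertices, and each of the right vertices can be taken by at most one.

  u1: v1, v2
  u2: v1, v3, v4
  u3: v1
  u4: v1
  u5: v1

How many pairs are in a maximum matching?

Unit-capacity flow: source→left, listed edges, right→sink; max matching = max flow.
Augmenting path u1→v1 (+1); matched 1.
Augmenting path u2→v3 (+1); matched 2.
Augmenting path u3→v1→u1→v2 (+1); matched 3.
No augmenting path remains; maximum matching = 3.
König certificate: {u1, u2, v1} is a vertex cover of size 3 (every listed pair touches it), so no matching can be larger.

3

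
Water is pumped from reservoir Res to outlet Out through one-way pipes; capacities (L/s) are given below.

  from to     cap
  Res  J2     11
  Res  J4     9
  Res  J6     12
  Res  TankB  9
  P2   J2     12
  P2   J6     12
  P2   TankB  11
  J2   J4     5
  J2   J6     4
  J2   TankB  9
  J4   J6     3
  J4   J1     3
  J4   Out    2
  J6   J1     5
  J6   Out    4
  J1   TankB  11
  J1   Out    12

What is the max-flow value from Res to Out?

14

Augment Res→J4→Out: bottleneck 2, flow now 2.
Augment Res→J6→Out: bottleneck 4, flow now 6.
Augment Res→J4→J1→Out: bottleneck 3, flow now 9.
Augment Res→J6→J1→Out: bottleneck 5, flow now 14.
No augmenting path remains; maximum flow = 14.
In the residual graph, reachable from Res: {Res, J2, J4, J6, TankB}.
Min-cut edges: J4→J1 (3), J4→Out (2), J6→J1 (5), J6→Out (4); capacity 3 + 2 + 5 + 4 = 14.
This cut is saturated, so no flow can exceed 14.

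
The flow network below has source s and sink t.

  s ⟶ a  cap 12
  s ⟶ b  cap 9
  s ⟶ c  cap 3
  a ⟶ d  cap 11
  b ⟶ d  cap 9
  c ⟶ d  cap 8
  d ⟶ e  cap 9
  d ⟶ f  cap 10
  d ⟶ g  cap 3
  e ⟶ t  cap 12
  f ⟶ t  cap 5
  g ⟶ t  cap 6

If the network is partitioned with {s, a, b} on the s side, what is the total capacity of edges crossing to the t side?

23

Edges leaving {s, a, b}: s→c (3), a→d (11), b→d (9).
Cut capacity = 3 + 11 + 9 = 23.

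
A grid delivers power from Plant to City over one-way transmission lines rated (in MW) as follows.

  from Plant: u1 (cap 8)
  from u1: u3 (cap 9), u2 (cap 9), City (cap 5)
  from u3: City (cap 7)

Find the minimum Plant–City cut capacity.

Augment Plant→u1→City: bottleneck 5, flow now 5.
Augment Plant→u1→u3→City: bottleneck 3, flow now 8.
No augmenting path remains; maximum flow = 8.
By max-flow min-cut, the minimum cut capacity equals the max flow.
In the residual graph, reachable from Plant: {Plant}.
Min-cut edges: Plant→u1 (8); capacity 8 = 8.

8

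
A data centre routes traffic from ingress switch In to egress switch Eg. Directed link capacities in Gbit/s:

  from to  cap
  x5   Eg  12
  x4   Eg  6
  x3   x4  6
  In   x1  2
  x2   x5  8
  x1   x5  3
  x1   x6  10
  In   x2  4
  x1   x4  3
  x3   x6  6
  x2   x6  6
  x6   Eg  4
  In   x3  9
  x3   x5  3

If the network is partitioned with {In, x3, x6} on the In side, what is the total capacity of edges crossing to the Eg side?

19

Edges leaving {In, x3, x6}: In→x1 (2), In→x2 (4), x3→x4 (6), x3→x5 (3), x6→Eg (4).
Cut capacity = 2 + 4 + 6 + 3 + 4 = 19.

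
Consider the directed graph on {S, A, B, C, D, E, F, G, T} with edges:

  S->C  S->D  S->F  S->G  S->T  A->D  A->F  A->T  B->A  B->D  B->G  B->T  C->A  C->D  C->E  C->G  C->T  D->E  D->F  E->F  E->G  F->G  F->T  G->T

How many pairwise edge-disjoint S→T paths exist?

Assign every edge capacity 1; by Menger, the answer equals the max flow.
Path S→T (+1); total 1.
Path S→C→T (+1); total 2.
Path S→F→T (+1); total 3.
Path S→G→T (+1); total 4.
No residual S→T path; max flow = 4.
Certifying cut of size 4: {F→T, G→T, S→C, S→T}.

4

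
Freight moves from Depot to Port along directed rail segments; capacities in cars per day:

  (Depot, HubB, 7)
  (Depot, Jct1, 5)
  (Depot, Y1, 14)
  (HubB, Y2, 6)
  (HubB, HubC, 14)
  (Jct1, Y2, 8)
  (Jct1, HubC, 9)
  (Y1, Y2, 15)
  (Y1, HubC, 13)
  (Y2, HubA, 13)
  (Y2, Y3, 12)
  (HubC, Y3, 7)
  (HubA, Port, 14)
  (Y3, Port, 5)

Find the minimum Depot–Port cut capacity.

18

Augment Depot→HubB→Y2→HubA→Port: bottleneck 6, flow now 6.
Augment Depot→HubB→HubC→Y3→Port: bottleneck 1, flow now 7.
Augment Depot→Jct1→Y2→HubA→Port: bottleneck 5, flow now 12.
Augment Depot→Y1→Y2→HubA→Port: bottleneck 2, flow now 14.
Augment Depot→Y1→Y2→Y3→Port: bottleneck 4, flow now 18.
No augmenting path remains; maximum flow = 18.
By max-flow min-cut, the minimum cut capacity equals the max flow.
In the residual graph, reachable from Depot: {Depot, HubB, Jct1, Y1, Y2, HubC, Y3}.
Min-cut edges: Y2→HubA (13), Y3→Port (5); capacity 13 + 5 = 18.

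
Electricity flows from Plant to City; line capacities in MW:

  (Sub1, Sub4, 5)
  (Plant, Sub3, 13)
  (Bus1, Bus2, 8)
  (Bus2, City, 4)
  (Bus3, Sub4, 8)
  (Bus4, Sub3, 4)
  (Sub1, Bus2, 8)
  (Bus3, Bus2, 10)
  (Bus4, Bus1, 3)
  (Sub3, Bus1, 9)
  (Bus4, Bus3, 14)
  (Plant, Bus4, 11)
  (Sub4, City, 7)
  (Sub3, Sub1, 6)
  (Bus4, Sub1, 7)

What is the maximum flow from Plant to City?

Augment Plant→Bus4→Sub1→Sub4→City: bottleneck 5, flow now 5.
Augment Plant→Bus4→Sub1→Bus2→City: bottleneck 2, flow now 7.
Augment Plant→Bus4→Bus1→Bus2→City: bottleneck 2, flow now 9.
Augment Plant→Bus4→Bus3→Sub4→City: bottleneck 2, flow now 11.
No augmenting path remains; maximum flow = 11.
In the residual graph, reachable from Plant: {Plant, Bus4, Sub3, Sub1, Bus1, Bus3, Sub4, Bus2}.
Min-cut edges: Sub4→City (7), Bus2→City (4); capacity 7 + 4 = 11.
This cut is saturated, so no flow can exceed 11.

11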